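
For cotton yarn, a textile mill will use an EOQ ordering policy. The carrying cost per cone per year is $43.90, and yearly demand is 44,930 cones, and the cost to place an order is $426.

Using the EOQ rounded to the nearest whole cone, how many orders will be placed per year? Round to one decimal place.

Q* = √(2·D·S / H) = √(2·44,930·426 / 43.9) = √871,990.0 ≈ 933.80 → Q = 934
N = D/Q = 44,930/934 ≈ 48.105 orders/yr

48.1 orders per year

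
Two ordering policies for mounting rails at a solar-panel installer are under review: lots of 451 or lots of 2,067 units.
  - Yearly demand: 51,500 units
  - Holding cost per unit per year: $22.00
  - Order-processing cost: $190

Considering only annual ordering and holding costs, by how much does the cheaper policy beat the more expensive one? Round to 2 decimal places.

$813.68

TC(Q) = (D/Q)S + (Q/2)H
TC(451) = (51,500/451)×190 + (451/2)×22 = $26,657.23
TC(2,067) = (51,500/2,067)×190 + (2,067/2)×22 = $27,470.91
|ΔTC| = |$26,657.23 − $27,470.91| = $813.68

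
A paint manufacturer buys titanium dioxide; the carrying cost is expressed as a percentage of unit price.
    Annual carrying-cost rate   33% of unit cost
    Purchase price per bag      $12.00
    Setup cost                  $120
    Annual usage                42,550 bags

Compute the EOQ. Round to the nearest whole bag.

1,606 bags

Holding cost per bag per year: H = 33% × $12 = $3.9600
Optimal lot size Q* = (2 × 42,550 × $120 / $3.96)^½ ≈ 1,605.86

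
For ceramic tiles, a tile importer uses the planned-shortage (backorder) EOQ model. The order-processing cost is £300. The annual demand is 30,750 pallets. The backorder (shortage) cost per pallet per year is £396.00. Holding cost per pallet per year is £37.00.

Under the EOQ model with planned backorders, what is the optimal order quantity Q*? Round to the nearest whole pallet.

738 pallets

Basic EOQ = √(2·30,750·300/37) = 706.151
Backorder adjustment √((H+b)/b) = √((37+396)/396) = 1.0457
Q* = 706.151 × 1.0457 ≈ 738.40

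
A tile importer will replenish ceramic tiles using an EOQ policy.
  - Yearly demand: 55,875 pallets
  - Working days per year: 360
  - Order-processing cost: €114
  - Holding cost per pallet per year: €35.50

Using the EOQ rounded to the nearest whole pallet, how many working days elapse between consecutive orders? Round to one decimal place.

EOQ = √(2DS/H) = √(2 × 55,875 × 114 / 35.5)
    = √(358,859.15) ≈ 599.05 → Q = 599 pallets
Cycle time = (working days × Q)/D = (360 × 599) / 55,875 = 3.859 days

3.9 days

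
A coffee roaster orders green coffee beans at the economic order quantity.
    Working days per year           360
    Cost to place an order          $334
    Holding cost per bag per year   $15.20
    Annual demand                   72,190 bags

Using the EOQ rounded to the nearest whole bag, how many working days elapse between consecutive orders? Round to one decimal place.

EOQ = √(2DS/H) = √(2 × 72,190 × 334 / 15.2)
    = √(3,172,560.53) ≈ 1,781.17 → Q = 1,781 bags
Cycle time = (working days × Q)/D = (360 × 1,781) / 72,190 = 8.882 days

8.9 days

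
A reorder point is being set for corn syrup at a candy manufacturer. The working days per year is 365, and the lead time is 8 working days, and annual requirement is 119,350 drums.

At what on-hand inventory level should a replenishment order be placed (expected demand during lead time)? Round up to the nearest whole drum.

2,616 drums

Daily demand d = 119,350 / 365 = 326.986 drums/day
Demand during lead time = 326.986 × 8 = 2,615.89
Reorder point = 2,615.89 → round up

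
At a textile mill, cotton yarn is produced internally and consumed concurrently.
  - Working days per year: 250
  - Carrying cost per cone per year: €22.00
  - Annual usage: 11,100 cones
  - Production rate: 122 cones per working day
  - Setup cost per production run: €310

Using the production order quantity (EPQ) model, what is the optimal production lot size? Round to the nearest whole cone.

d = 11,100/250 = 44.4000 cones/day;  effective holding cost H(1 − d/p) = 22·(1 − 44.4000/122) = 13.99344
Q* = √(2DS / H_eff) = √(2·11,100·310 / 13.99344) ≈ 701.29

701 cones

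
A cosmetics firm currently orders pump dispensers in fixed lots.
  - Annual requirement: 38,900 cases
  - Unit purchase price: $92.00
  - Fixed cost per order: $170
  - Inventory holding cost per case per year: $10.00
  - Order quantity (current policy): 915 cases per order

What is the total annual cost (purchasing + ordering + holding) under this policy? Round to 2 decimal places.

$3,590,602.32

Annual ordering cost = (D/Q)·S = (38,900/915) × 170 = $7,227.32
Annual holding cost  = (Q/2)·H = (915/2) × 10 = $4,575.00
Purchase cost = D·C = 38,900 × 92 = $3,578,800.00
Total = $7,227.32 + $4,575.00 + $3,578,800.00 = $3,590,602.32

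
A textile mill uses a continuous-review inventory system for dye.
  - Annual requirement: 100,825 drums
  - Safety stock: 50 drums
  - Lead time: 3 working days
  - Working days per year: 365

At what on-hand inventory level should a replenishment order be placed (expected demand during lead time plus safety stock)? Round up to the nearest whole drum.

Daily demand d = 100,825 / 365 = 276.233 drums/day
Demand during lead time = 276.233 × 3 = 828.70
Reorder point = 828.70 + 50 = 878.70 → round up

879 drums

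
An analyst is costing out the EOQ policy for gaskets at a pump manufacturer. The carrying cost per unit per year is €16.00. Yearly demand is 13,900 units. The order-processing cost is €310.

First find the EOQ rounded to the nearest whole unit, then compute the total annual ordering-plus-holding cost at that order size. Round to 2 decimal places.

€11,742.57

2DS/H = 2·13,900·310/16 = 538,625.00
EOQ = √538,625.00 ≈ 733.91 → Q = 734 units
Orders/yr = 13,900/734 = 18.937; ordering cost = 18.937 × €310 = €5,870.57
Average inventory = 734/2 = 367; holding cost = 367 × €16 = €5,872.00
Total = €5,870.57 + €5,872.00 = €11,742.57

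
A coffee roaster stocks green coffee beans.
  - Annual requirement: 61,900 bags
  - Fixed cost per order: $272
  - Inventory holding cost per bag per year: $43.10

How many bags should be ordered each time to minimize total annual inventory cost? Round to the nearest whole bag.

884 bags

EOQ = √(2DS/H) = √(2 × 61,900 × 272 / 43.1)
    = √(781,290.02) ≈ 883.91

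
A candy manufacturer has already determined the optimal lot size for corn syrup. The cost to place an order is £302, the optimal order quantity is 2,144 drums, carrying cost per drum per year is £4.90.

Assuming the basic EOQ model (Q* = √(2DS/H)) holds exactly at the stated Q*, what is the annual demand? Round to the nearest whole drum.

37,291 drums per year

Since Q* = (2DS/H)^½, squaring gives Q*²·H = 2DS.
D = Q²H / (2S) = 2,144² × 4.9 / (2 × 302) = 37,291.40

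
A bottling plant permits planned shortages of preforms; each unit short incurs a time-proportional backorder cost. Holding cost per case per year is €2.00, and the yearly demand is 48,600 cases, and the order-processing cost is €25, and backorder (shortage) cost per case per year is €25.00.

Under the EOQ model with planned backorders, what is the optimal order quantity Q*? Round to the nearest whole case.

Basic EOQ = √(2·48,600·25/2) = 1,102.270
Backorder adjustment √((H+b)/b) = √((2+25)/25) = 1.0392
Q* = 1,102.270 × 1.0392 ≈ 1,145.51

1,146 cases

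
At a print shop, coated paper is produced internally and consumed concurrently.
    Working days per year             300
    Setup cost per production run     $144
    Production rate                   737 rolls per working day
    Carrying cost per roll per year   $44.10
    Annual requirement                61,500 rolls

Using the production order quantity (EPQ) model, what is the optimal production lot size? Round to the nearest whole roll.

d = 61,500/300 = 205.0000 rolls/day;  effective holding cost H(1 − d/p) = 44.1·(1 − 205.0000/737) = 31.83338
Q* = √(2DS / H_eff) = √(2·61,500·144 / 31.83338) ≈ 745.92

746 rolls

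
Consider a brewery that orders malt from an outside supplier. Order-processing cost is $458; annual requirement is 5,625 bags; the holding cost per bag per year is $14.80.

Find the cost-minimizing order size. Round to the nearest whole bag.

2DS/H = 2·5,625·458/14.8 = 348,141.89
EOQ = √348,141.89 ≈ 590.04

590 bags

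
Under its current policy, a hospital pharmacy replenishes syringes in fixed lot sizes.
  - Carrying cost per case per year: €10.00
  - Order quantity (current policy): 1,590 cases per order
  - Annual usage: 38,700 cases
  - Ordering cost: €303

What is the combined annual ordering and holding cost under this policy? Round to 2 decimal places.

Orders/yr = 38,700/1,590 = 24.340; ordering cost = 24.340 × €303 = €7,374.91
Average inventory = 1,590/2 = 795; holding cost = 795 × €10 = €7,950.00
Total = €7,374.91 + €7,950.00 = €15,324.91

€15,324.91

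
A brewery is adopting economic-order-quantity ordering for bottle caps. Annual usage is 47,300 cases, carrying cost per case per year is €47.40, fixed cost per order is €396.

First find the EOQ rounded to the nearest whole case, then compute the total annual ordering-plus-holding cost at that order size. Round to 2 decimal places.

€42,138.82

EOQ = √(2DS/H) = √(2 × 47,300 × 396 / 47.4)
    = √(790,329.11) ≈ 889.00 → Q = 889 cases
Orders/yr = 47,300/889 = 53.206; ordering cost = 53.206 × €396 = €21,069.52
Average inventory = 889/2 = 444.5; holding cost = 444.5 × €47.4 = €21,069.30
Total = €21,069.52 + €21,069.30 = €42,138.82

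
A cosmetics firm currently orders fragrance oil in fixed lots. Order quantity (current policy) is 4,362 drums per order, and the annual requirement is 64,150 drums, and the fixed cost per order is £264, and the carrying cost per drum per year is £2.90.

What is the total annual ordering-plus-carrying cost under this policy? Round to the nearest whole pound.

Annual ordering cost = (D/Q)·S = (64,150/4,362) × 264 = £3,882.53
Annual holding cost  = (Q/2)·H = (4,362/2) × 2.9 = £6,324.90
Total = £3,882.53 + £6,324.90 = £10,207.43

£10,207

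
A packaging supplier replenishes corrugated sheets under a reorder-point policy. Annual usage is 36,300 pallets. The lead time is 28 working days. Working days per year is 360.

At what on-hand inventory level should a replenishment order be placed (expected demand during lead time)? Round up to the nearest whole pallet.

2,824 pallets

Daily demand d = 36,300 / 360 = 100.833 pallets/day
Demand during lead time = 100.833 × 28 = 2,823.33
Reorder point = 2,823.33 → round up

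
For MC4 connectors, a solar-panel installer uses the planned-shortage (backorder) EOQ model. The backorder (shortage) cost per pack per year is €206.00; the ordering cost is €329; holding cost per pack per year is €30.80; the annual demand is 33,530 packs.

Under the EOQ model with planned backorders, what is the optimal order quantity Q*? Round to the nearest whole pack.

Basic EOQ = √(2·33,530·329/30.8) = 846.359
Backorder adjustment √((H+b)/b) = √((30.8+206)/206) = 1.0722
Q* = 846.359 × 1.0722 ≈ 907.43

907 packs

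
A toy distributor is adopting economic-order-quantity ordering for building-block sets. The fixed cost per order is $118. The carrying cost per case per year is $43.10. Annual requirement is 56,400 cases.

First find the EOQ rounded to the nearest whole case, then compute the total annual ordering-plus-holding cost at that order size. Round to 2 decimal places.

Optimal lot size Q* = (2 × 56,400 × $118 / $43.1)^½ ≈ 555.72 → Q = 556 cases
Ordering: D/Q × S = 56,400/556 × $118 = $11,969.78
Holding:  Q/2 × H = 556/2 × $43.1 = $11,981.80
Total = $11,969.78 + $11,981.80 = $23,951.58

$23,951.58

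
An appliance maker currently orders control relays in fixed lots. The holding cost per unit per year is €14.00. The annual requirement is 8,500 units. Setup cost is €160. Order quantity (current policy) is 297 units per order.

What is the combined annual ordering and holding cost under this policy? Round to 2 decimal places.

Orders/yr = 8,500/297 = 28.620; ordering cost = 28.620 × €160 = €4,579.12
Average inventory = 297/2 = 148.5; holding cost = 148.5 × €14 = €2,079.00
Total = €4,579.12 + €2,079.00 = €6,658.12

€6,658.12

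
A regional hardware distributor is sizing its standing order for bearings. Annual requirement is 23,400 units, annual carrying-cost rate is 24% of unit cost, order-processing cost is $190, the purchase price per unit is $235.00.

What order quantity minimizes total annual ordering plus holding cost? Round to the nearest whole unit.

397 units

Carrying cost H = $235 × 24% = $56.4000/unit/yr
Optimal lot size Q* = (2 × 23,400 × $190 / $56.4)^½ ≈ 397.06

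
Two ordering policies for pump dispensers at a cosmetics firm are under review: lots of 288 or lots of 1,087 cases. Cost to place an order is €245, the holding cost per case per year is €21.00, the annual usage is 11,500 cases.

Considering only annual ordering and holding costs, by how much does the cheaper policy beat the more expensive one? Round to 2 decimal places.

For each Q, cost = (D/Q)·S + (Q/2)·H.
TC(288) = (11,500/288)×245 + (288/2)×21 = €12,806.99
TC(1,087) = (11,500/1,087)×245 + (1,087/2)×21 = €14,005.50
|ΔTC| = |€12,806.99 − €14,005.50| = €1,198.51

€1,198.51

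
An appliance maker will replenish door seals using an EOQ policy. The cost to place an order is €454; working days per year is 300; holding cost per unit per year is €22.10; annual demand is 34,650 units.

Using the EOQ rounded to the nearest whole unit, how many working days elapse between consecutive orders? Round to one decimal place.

Q* = √(2·D·S / H) = √(2·34,650·454 / 22.1) = √1,423,629.0 ≈ 1,193.16 → Q = 1,193 units
T = Q/D × 300 days = 1,193/34,650 × 300 = 10.329 days

10.3 days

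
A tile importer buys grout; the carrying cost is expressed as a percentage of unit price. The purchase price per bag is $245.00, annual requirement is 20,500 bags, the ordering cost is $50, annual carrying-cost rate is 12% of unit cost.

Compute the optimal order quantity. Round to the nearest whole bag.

264 bags

Holding cost per bag per year: H = 12% × $245 = $29.4000
Q* = √(2·D·S / H) = √(2·20,500·50 / 29.4) = √69,727.9 ≈ 264.06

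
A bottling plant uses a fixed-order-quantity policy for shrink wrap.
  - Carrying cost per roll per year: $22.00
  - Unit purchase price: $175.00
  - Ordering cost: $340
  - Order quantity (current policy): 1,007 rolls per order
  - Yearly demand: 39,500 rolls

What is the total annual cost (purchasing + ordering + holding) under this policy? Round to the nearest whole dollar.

$6,936,914

Annual ordering cost = (D/Q)·S = (39,500/1,007) × 340 = $13,336.64
Annual holding cost  = (Q/2)·H = (1,007/2) × 22 = $11,077.00
Purchase cost = D·C = 39,500 × 175 = $6,912,500.00
Total = $13,336.64 + $11,077.00 + $6,912,500.00 = $6,936,913.64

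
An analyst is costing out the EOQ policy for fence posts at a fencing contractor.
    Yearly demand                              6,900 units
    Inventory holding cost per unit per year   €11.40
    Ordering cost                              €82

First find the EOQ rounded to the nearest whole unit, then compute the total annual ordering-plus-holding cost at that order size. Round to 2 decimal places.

Optimal lot size Q* = (2 × 6,900 × €82 / €11.4)^½ ≈ 315.06 → Q = 315 units
Orders/yr = 6,900/315 = 21.905; ordering cost = 21.905 × €82 = €1,796.19
Average inventory = 315/2 = 157.5; holding cost = 157.5 × €11.4 = €1,795.50
Total = €1,796.19 + €1,795.50 = €3,591.69

€3,591.69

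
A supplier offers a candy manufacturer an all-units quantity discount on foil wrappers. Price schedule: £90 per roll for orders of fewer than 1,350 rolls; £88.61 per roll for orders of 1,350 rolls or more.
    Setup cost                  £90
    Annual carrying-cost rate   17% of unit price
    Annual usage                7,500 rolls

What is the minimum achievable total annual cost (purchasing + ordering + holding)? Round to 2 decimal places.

H₁ = 17%×£90 = £15.3000;  H₂ = 17%×£88.61 = £15.0637
EOQ₁ = √(2×7,500×90/15.3000) = 297.04  (< 1,350, feasible at tier 1)
EOQ₂ = √(2×7,500×90/15.0637) = 299.37  (< 1,350 → use Q = 1,350 at tier-2 price)
TC(tier 1 (EOQ₁), Q≈297.0) = £679,544.78
TC(tier 2, Q≈1,350.0) = £675,243.00
Minimum at tier 2: £675,243.00

£675,243.00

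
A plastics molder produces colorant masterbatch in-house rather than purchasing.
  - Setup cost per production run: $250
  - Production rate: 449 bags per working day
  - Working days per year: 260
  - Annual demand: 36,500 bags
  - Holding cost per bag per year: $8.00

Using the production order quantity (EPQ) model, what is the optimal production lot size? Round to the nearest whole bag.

Daily demand d = 36,500/260 = 140.385; p = 449; 1 − d/p = 0.68734
EPQ = √(2DS / (H(1 − d/p)))
    = √(2 × 36,500 × 250 / (8 × 0.68734)) ≈ 1,821.80

1,822 bags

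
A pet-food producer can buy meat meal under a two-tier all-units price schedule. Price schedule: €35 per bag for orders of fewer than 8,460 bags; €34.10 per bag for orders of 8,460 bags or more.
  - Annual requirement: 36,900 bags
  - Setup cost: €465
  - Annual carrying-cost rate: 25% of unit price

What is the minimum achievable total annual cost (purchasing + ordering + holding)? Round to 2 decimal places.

H₁ = 25%×€35 = €8.7500;  H₂ = 25%×€34.10 = €8.5250
EOQ₁ = √(2×36,900×465/8.7500) = 1,980.39  (< 8,460, feasible at tier 1)
EOQ₂ = √(2×36,900×465/8.5250) = 2,006.35  (< 8,460 → use Q = 8,460 at tier-2 price)
TC(tier 1 (EOQ₁), Q≈1,980.4) = €1,308,828.41
TC(tier 2, Q≈8,460.0) = €1,296,378.94
Minimum at tier 2: €1,296,378.94

€1,296,378.94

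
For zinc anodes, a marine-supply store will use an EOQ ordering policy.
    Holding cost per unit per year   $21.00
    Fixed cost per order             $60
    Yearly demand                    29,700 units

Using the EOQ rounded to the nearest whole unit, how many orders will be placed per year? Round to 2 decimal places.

2DS/H = 2·29,700·60/21 = 169,714.29
EOQ = √169,714.29 ≈ 411.96 → Q = 412
N = D/Q = 29,700/412 ≈ 72.087 orders/yr

72.09 orders per year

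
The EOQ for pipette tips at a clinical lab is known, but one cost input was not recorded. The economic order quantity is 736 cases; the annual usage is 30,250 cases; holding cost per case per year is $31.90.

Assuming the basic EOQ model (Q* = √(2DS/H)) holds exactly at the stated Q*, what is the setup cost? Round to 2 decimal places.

EOQ relation: Q² = 2DS/H, so rearrange for the unknown.
S = Q²H / (2D) = 736² × 31.9 / (2 × 30,250) = 285.6215

$285.62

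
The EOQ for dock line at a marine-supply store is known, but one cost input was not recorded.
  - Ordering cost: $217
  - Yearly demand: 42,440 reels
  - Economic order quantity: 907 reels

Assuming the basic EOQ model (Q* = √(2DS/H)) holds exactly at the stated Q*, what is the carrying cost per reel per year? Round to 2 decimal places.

$22.39

Since Q* = (2DS/H)^½, squaring gives Q*²·H = 2DS.
H = 2DS / Q² = 2 × 42,440 × 217 / 907² = 22.3898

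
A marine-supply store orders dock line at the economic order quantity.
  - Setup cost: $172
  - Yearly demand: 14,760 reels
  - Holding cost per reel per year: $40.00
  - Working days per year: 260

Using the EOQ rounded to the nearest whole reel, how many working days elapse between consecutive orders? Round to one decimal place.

6.3 days

Q* = √(2·D·S / H) = √(2·14,760·172 / 40) = √126,936.0 ≈ 356.28 → Q = 356 reels
Days between orders = 260 / (D/Q) = 260 / 41.461 ≈ 6.271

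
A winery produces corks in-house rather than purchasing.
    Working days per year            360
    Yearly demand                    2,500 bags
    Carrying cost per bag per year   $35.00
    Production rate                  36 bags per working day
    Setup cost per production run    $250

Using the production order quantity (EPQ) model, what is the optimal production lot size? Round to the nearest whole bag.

210 bags

d = 2,500/360 = 6.9444 bags/day;  effective holding cost H(1 − d/p) = 35·(1 − 6.9444/36) = 28.24846
Q* = √(2DS / H_eff) = √(2·2,500·250 / 28.24846) ≈ 210.36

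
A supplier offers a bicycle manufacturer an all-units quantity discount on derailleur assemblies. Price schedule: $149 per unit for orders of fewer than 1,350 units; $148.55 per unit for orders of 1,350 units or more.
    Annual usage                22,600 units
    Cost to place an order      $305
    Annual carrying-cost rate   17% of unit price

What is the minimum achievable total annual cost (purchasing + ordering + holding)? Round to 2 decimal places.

$3,379,382.04

H₁ = 17%×$149 = $25.3300;  H₂ = 17%×$148.55 = $25.2535
EOQ₁ = √(2×22,600×305/25.3300) = 737.74  (< 1,350, feasible at tier 1)
EOQ₂ = √(2×22,600×305/25.2535) = 738.85  (< 1,350 → use Q = 1,350 at tier-2 price)
TC(tier 1 (EOQ₁), Q≈737.7) = $3,386,086.88
TC(tier 2, Q≈1,350.0) = $3,379,382.04
Minimum at tier 2: $3,379,382.04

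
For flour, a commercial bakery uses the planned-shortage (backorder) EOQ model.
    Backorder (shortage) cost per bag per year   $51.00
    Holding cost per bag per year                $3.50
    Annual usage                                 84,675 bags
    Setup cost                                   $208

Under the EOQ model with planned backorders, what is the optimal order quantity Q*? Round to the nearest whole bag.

3,279 bags

Q* = √(2DS/H) · √((H + b)/b)
   = √(2 × 84,675 × 208 / 3.5) · √((3.5 + 51) / 51)
   = 3,172.417 × 1.0337 ≈ 3,279.47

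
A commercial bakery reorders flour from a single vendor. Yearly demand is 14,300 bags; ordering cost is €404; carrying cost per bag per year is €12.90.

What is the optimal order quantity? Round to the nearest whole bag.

2DS/H = 2·14,300·404/12.9 = 895,689.92
EOQ = √895,689.92 ≈ 946.41

946 bags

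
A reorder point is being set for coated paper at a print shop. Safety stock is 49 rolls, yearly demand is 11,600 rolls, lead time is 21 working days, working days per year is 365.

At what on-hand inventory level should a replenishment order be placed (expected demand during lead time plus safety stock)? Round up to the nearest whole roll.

717 rolls

Daily demand d = 11,600 / 365 = 31.781 rolls/day
Demand during lead time = 31.781 × 21 = 667.40
Reorder point = 667.40 + 49 = 716.40 → round up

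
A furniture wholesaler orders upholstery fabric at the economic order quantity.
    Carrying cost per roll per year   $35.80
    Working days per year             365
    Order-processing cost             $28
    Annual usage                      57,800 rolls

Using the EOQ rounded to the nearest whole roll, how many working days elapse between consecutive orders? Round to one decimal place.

EOQ = √(2DS/H) = √(2 × 57,800 × 28 / 35.8)
    = √(90,413.41) ≈ 300.69 → Q = 301 rolls
Cycle time = (working days × Q)/D = (365 × 301) / 57,800 = 1.901 days

1.9 days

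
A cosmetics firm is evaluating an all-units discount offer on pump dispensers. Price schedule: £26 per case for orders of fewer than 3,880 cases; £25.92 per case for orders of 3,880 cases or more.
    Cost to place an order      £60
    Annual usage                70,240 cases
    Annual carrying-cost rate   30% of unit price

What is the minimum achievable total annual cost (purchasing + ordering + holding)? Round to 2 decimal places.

£1,834,348.31

H₁ = 30%×£26 = £7.8000;  H₂ = 30%×£25.92 = £7.7760
EOQ₁ = √(2×70,240×60/7.8000) = 1,039.53  (< 3,880, feasible at tier 1)
EOQ₂ = √(2×70,240×60/7.7760) = 1,041.13  (< 3,880 → use Q = 3,880 at tier-2 price)
TC(tier 1 (EOQ₁), Q≈1,039.5) = £1,834,348.31
TC(tier 2, Q≈3,880.0) = £1,836,792.43
Minimum at tier 1 (EOQ₁): £1,834,348.31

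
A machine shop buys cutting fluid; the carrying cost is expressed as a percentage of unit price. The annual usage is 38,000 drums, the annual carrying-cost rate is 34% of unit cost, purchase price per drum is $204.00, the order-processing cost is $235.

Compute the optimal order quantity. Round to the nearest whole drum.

507 drums

H = i·C = 0.34 × $204 = $69.3600 per drum-year
Optimal lot size Q* = (2 × 38,000 × $235 / $69.36)^½ ≈ 507.44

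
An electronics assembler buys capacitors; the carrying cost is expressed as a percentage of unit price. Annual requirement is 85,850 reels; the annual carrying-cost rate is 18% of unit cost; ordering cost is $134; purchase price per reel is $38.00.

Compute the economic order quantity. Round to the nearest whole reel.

1,834 reels

Holding cost per reel per year: H = 18% × $38 = $6.8400
EOQ = √(2DS/H) = √(2 × 85,850 × 134 / 6.84)
    = √(3,363,713.45) ≈ 1,834.04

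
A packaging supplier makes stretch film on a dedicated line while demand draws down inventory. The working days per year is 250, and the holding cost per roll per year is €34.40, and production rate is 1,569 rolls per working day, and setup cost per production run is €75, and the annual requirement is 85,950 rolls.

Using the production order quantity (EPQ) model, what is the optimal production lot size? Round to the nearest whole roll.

693 rolls

Daily demand d = 85,950/250 = 343.800; p = 1569; 1 − d/p = 0.78088
EPQ = √(2DS / (H(1 − d/p)))
    = √(2 × 85,950 × 75 / (34.4 × 0.78088)) ≈ 692.78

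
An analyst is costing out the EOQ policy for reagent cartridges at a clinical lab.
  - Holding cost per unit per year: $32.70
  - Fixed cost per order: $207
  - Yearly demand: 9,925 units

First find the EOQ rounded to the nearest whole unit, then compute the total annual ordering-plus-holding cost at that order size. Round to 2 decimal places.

$11,591.50

Optimal lot size Q* = (2 × 9,925 × $207 / $32.7)^½ ≈ 354.48 → Q = 354 units
Annual ordering cost = (D/Q)·S = (9,925/354) × 207 = $5,803.60
Annual holding cost  = (Q/2)·H = (354/2) × 32.7 = $5,787.90
Total = $5,803.60 + $5,787.90 = $11,591.50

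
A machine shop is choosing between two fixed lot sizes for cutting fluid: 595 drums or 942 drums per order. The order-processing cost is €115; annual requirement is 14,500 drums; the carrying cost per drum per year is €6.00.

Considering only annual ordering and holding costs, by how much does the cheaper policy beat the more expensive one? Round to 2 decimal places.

€8.65

TC(Q) = (D/Q)S + (Q/2)H
TC(595) = (14,500/595)×115 + (595/2)×6 = €4,587.52
TC(942) = (14,500/942)×115 + (942/2)×6 = €4,596.17
Cheaper: Q = 595.  Difference = €8.65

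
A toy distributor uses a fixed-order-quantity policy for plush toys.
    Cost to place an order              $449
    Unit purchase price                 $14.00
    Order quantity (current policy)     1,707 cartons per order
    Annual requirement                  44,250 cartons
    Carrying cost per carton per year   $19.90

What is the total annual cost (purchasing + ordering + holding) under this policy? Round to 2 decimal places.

Annual ordering cost = (D/Q)·S = (44,250/1,707) × 449 = $11,639.28
Annual holding cost  = (Q/2)·H = (1,707/2) × 19.9 = $16,984.65
Purchase cost = D·C = 44,250 × 14 = $619,500.00
Total = $11,639.28 + $16,984.65 + $619,500.00 = $648,123.93

$648,123.93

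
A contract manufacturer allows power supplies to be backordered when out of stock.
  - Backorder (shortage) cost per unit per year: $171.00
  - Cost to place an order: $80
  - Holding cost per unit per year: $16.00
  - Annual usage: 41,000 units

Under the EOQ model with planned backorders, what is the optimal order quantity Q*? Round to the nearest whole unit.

Basic EOQ = √(2·41,000·80/16) = 640.312
Backorder adjustment √((H+b)/b) = √((16+171)/171) = 1.0457
Q* = 640.312 × 1.0457 ≈ 669.60

670 units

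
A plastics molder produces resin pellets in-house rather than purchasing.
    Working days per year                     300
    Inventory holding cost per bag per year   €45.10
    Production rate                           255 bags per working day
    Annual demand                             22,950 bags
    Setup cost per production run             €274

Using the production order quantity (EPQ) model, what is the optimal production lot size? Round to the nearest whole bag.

631 bags

Daily demand d = 22,950/300 = 76.500; p = 255; 1 − d/p = 0.70000
EPQ = √(2DS / (H(1 − d/p)))
    = √(2 × 22,950 × 274 / (45.1 × 0.70000)) ≈ 631.17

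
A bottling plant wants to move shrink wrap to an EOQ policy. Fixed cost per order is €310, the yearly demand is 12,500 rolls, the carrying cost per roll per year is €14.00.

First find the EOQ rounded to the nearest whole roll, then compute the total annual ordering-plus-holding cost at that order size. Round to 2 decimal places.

2DS/H = 2·12,500·310/14 = 553,571.43
EOQ = √553,571.43 ≈ 744.02 → Q = 744 rolls
Ordering: D/Q × S = 12,500/744 × €310 = €5,208.33
Holding:  Q/2 × H = 744/2 × €14 = €5,208.00
Total = €5,208.33 + €5,208.00 = €10,416.33

€10,416.33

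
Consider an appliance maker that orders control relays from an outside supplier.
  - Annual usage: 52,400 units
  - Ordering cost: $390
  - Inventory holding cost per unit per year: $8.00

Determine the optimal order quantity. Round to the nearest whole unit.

2,260 units

EOQ = √(2DS/H) = √(2 × 52,400 × 390 / 8)
    = √(5,109,000.00) ≈ 2,260.31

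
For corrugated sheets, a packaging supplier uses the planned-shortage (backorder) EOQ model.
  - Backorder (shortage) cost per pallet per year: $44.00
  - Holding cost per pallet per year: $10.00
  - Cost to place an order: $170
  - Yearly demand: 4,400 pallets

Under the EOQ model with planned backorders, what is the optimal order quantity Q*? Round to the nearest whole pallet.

428 pallets

Q* = √(2DS/H) · √((H + b)/b)
   = √(2 × 4,400 × 170 / 10) · √((10 + 44) / 44)
   = 386.782 × 1.1078 ≈ 428.49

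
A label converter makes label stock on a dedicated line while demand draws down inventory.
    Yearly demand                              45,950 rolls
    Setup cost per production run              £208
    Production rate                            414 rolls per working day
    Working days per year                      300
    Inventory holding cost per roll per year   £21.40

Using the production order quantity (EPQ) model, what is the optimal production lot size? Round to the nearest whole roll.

1,191 rolls

d = 45,950/300 = 153.1667 rolls/day;  effective holding cost H(1 − d/p) = 21.4·(1 − 153.1667/414) = 13.48269
Q* = √(2DS / H_eff) = √(2·45,950·208 / 13.48269) ≈ 1,190.70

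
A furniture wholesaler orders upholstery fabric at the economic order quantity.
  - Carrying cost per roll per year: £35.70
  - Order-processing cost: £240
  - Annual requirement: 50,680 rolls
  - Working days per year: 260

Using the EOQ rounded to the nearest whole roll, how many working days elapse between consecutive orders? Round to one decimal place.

4.2 days

EOQ = √(2DS/H) = √(2 × 50,680 × 240 / 35.7)
    = √(681,411.76) ≈ 825.48 → Q = 825 rolls
Days between orders = 260 / (D/Q) = 260 / 61.430 ≈ 4.232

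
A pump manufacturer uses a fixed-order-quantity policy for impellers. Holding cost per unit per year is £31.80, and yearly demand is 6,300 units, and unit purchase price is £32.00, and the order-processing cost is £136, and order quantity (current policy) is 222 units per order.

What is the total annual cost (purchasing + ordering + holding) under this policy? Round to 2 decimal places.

£208,989.26

Ordering: D/Q × S = 6,300/222 × £136 = £3,859.46
Holding:  Q/2 × H = 222/2 × £31.8 = £3,529.80
Purchase cost = D·C = 6,300 × 32 = £201,600.00
Total = £3,859.46 + £3,529.80 + £201,600.00 = £208,989.26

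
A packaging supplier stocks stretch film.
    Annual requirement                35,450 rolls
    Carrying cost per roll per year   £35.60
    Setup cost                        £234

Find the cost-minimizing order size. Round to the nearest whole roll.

683 rolls

2DS/H = 2·35,450·234/35.6 = 466,028.09
EOQ = √466,028.09 ≈ 682.66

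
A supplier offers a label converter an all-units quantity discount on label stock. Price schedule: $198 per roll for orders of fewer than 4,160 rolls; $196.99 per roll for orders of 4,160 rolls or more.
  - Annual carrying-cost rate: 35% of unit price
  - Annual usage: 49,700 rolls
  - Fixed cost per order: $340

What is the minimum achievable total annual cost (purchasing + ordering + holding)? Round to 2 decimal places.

$9,888,994.86

H₁ = 35%×$198 = $69.3000;  H₂ = 35%×$196.99 = $68.9465
EOQ₁ = √(2×49,700×340/69.3000) = 698.34  (< 4,160, feasible at tier 1)
EOQ₂ = √(2×49,700×340/68.9465) = 700.13  (< 4,160 → use Q = 4,160 at tier-2 price)
TC(tier 1 (EOQ₁), Q≈698.3) = $9,888,994.86
TC(tier 2, Q≈4,160.0) = $9,937,873.74
Minimum at tier 1 (EOQ₁): $9,888,994.86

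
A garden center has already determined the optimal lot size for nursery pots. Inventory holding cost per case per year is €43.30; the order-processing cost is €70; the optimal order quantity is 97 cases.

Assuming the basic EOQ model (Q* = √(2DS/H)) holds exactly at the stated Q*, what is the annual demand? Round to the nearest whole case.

2,910 cases per year

Since Q* = (2DS/H)^½, squaring gives Q*²·H = 2DS.
D = Q²H / (2S) = 97² × 43.3 / (2 × 70) = 2,910.07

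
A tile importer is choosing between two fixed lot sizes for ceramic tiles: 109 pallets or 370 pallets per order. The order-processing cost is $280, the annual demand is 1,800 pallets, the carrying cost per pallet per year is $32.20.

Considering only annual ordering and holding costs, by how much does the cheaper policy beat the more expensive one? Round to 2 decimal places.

TC(Q) = (D/Q)S + (Q/2)H
TC(109) = (1,800/109)×280 + (109/2)×32.2 = $6,378.75
TC(370) = (1,800/370)×280 + (370/2)×32.2 = $7,319.16
|ΔTC| = |$6,378.75 − $7,319.16| = $940.41

$940.41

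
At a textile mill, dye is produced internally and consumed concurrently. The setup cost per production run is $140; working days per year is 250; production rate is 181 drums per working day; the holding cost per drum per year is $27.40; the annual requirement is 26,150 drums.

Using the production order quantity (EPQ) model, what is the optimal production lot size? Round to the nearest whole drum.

Daily demand d = 26,150/250 = 104.600; p = 181; 1 − d/p = 0.42210
EPQ = √(2DS / (H(1 − d/p)))
    = √(2 × 26,150 × 140 / (27.4 × 0.42210)) ≈ 795.67

796 drums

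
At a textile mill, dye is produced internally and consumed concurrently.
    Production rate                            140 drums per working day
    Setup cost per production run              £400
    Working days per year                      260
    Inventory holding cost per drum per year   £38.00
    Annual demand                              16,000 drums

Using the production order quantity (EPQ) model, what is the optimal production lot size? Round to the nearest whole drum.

Daily demand d = 16,000/260 = 61.538; p = 140; 1 − d/p = 0.56044
EPQ = √(2DS / (H(1 − d/p)))
    = √(2 × 16,000 × 400 / (38 × 0.56044)) ≈ 775.26

775 drums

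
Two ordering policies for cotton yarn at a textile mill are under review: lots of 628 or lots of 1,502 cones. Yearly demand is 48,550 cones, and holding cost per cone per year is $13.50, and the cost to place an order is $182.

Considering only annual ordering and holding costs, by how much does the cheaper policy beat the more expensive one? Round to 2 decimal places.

Annual cost at Q: ordering D·S/Q plus holding Q·H/2.
TC(628) = (48,550/628)×182 + (628/2)×13.5 = $18,309.22
TC(1,502) = (48,550/1,502)×182 + (1,502/2)×13.5 = $16,021.39
Cheaper: Q = 1,502.  Difference = $2,287.83

$2,287.83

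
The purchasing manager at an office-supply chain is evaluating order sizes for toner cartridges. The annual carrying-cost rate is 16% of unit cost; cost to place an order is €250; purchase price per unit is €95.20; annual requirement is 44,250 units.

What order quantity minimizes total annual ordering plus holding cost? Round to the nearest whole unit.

1,205 units

Carrying cost H = €95.2 × 16% = €15.2320/unit/yr
2DS/H = 2·44,250·250/15.232 = 1,452,534.14
EOQ = √1,452,534.14 ≈ 1,205.21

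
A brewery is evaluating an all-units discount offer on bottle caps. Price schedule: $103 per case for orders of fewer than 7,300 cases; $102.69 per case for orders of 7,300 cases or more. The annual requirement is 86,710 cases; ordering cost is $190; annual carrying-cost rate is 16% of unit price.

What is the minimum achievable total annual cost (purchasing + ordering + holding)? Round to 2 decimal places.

H₁ = 16%×$103 = $16.4800;  H₂ = 16%×$102.69 = $16.4304
EOQ₁ = √(2×86,710×190/16.4800) = 1,413.99  (< 7,300, feasible at tier 1)
EOQ₂ = √(2×86,710×190/16.4304) = 1,416.13  (< 7,300 → use Q = 7,300 at tier-2 price)
TC(tier 1 (EOQ₁), Q≈1,414.0) = $8,954,432.63
TC(tier 2, Q≈7,300.0) = $8,966,477.70
Minimum at tier 1 (EOQ₁): $8,954,432.63

$8,954,432.63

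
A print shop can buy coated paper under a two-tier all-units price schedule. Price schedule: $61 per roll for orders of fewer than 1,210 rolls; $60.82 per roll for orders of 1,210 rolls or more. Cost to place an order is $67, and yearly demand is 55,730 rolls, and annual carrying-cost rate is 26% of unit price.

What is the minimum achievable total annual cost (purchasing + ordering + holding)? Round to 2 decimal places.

H₁ = 26%×$61 = $15.8600;  H₂ = 26%×$60.82 = $15.8132
EOQ₁ = √(2×55,730×67/15.8600) = 686.19  (< 1,210, feasible at tier 1)
EOQ₂ = √(2×55,730×67/15.8132) = 687.21  (< 1,210 → use Q = 1,210 at tier-2 price)
TC(tier 1 (EOQ₁), Q≈686.2) = $3,410,413.00
TC(tier 2, Q≈1,210.0) = $3,402,151.46
Minimum at tier 2: $3,402,151.46

$3,402,151.46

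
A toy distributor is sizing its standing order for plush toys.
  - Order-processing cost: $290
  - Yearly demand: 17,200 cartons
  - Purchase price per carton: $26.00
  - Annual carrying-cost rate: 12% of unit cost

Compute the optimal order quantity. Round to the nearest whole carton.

1,788 cartons

Carrying cost H = $26 × 12% = $3.1200/carton/yr
2DS/H = 2·17,200·290/3.12 = 3,197,435.90
EOQ = √3,197,435.90 ≈ 1,788.14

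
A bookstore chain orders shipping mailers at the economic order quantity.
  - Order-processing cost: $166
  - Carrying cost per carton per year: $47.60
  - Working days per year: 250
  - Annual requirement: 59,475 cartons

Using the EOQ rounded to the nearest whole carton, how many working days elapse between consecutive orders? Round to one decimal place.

2.7 days

Optimal lot size Q* = (2 × 59,475 × $166 / $47.6)^½ ≈ 644.07 → Q = 644 cartons
T = Q/D × 250 days = 644/59,475 × 250 = 2.707 days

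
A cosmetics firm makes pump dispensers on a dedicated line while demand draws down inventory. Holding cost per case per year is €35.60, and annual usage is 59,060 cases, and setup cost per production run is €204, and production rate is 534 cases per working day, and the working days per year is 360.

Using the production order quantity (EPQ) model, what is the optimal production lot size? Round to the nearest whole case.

988 cases

Daily demand d = 59,060/360 = 164.056; p = 534; 1 − d/p = 0.69278
EPQ = √(2DS / (H(1 − d/p)))
    = √(2 × 59,060 × 204 / (35.6 × 0.69278)) ≈ 988.45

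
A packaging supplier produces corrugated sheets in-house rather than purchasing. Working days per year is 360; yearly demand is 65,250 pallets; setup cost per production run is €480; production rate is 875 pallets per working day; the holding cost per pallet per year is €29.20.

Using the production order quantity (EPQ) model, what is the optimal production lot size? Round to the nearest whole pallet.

1,645 pallets

Daily demand d = 65,250/360 = 181.250; p = 875; 1 − d/p = 0.79286
EPQ = √(2DS / (H(1 − d/p)))
    = √(2 × 65,250 × 480 / (29.2 × 0.79286)) ≈ 1,644.89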